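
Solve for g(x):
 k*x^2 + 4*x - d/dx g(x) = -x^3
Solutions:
 g(x) = C1 + k*x^3/3 + x^4/4 + 2*x^2


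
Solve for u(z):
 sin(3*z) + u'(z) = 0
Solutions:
 u(z) = C1 + cos(3*z)/3


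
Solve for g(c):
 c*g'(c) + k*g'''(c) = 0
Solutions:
 g(c) = C1 + Integral(C2*airyai(c*(-1/k)^(1/3)) + C3*airybi(c*(-1/k)^(1/3)), c)


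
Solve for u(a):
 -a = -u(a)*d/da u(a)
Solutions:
 u(a) = -sqrt(C1 + a^2)
 u(a) = sqrt(C1 + a^2)


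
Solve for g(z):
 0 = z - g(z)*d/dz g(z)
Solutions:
 g(z) = -sqrt(C1 + z^2)
 g(z) = sqrt(C1 + z^2)


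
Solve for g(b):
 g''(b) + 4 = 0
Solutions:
 g(b) = C1 + C2*b - 2*b^2


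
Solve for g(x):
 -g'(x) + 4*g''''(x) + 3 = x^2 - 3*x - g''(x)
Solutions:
 g(x) = C1 + C4*exp(x/2) - x^3/3 + x^2/2 + 4*x + (C2*sin(sqrt(7)*x/4) + C3*cos(sqrt(7)*x/4))*exp(-x/4)


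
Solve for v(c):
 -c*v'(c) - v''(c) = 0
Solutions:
 v(c) = C1 + C2*erf(sqrt(2)*c/2)


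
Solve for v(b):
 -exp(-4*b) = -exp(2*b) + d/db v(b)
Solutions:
 v(b) = C1 + exp(2*b)/2 + exp(-4*b)/4


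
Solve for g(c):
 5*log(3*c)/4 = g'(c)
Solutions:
 g(c) = C1 + 5*c*log(c)/4 - 5*c/4 + 5*c*log(3)/4


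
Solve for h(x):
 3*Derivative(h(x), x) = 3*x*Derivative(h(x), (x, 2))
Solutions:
 h(x) = C1 + C2*x^2


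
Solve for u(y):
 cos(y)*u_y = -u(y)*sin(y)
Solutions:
 u(y) = C1*cos(y)


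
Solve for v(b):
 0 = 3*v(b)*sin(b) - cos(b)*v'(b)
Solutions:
 v(b) = C1/cos(b)^3


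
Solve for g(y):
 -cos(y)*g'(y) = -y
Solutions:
 g(y) = C1 + Integral(y/cos(y), y)


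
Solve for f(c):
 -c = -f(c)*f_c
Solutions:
 f(c) = -sqrt(C1 + c^2)
 f(c) = sqrt(C1 + c^2)


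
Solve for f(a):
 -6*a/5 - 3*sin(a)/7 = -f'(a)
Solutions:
 f(a) = C1 + 3*a^2/5 - 3*cos(a)/7


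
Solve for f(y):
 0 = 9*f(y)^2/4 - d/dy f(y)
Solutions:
 f(y) = -4/(C1 + 9*y)


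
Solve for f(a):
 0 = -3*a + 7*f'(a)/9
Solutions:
 f(a) = C1 + 27*a^2/14


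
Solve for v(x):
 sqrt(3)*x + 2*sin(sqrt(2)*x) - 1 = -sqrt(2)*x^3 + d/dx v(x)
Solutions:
 v(x) = C1 + sqrt(2)*x^4/4 + sqrt(3)*x^2/2 - x - sqrt(2)*cos(sqrt(2)*x)


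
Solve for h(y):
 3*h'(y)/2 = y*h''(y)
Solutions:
 h(y) = C1 + C2*y^(5/2)


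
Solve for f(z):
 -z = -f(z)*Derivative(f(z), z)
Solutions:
 f(z) = -sqrt(C1 + z^2)
 f(z) = sqrt(C1 + z^2)


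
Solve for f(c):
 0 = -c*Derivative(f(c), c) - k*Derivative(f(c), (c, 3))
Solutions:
 f(c) = C1 + Integral(C2*airyai(c*(-1/k)^(1/3)) + C3*airybi(c*(-1/k)^(1/3)), c)


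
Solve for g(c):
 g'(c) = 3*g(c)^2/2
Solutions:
 g(c) = -2/(C1 + 3*c)


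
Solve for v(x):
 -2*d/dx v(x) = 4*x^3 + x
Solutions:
 v(x) = C1 - x^4/2 - x^2/4


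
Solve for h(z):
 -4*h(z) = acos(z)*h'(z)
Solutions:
 h(z) = C1*exp(-4*Integral(1/acos(z), z))


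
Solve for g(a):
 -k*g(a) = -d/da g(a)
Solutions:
 g(a) = C1*exp(a*k)


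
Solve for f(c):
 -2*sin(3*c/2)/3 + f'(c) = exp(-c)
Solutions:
 f(c) = C1 - 4*cos(3*c/2)/9 - exp(-c)


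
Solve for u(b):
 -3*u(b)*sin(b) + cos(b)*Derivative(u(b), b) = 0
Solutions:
 u(b) = C1/cos(b)^3


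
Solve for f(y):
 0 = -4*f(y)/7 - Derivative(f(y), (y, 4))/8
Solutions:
 f(y) = (C1*sin(14^(3/4)*y/7) + C2*cos(14^(3/4)*y/7))*exp(-14^(3/4)*y/7) + (C3*sin(14^(3/4)*y/7) + C4*cos(14^(3/4)*y/7))*exp(14^(3/4)*y/7)


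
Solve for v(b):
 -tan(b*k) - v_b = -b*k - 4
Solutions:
 v(b) = C1 + b^2*k/2 + 4*b - Piecewise((-log(cos(b*k))/k, Ne(k, 0)), (0, True))


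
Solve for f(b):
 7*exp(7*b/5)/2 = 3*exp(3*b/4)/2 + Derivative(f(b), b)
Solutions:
 f(b) = C1 + 5*exp(7*b/5)/2 - 2*exp(3*b/4)


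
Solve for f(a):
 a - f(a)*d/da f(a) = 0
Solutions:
 f(a) = -sqrt(C1 + a^2)
 f(a) = sqrt(C1 + a^2)


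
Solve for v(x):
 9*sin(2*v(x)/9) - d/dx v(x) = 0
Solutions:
 -9*x + 9*log(cos(2*v(x)/9) - 1)/4 - 9*log(cos(2*v(x)/9) + 1)/4 = C1


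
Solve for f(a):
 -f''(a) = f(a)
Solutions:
 f(a) = C1*sin(a) + C2*cos(a)


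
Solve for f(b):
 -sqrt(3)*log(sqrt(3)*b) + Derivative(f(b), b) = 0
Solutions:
 f(b) = C1 + sqrt(3)*b*log(b) - sqrt(3)*b + sqrt(3)*b*log(3)/2


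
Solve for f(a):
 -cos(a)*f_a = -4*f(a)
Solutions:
 f(a) = C1*(sin(a)^2 + 2*sin(a) + 1)/(sin(a)^2 - 2*sin(a) + 1)


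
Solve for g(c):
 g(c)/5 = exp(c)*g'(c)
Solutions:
 g(c) = C1*exp(-exp(-c)/5)


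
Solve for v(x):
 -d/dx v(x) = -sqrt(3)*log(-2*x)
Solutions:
 v(x) = C1 + sqrt(3)*x*log(-x) + sqrt(3)*x*(-1 + log(2))


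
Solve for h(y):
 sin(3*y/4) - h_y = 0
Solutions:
 h(y) = C1 - 4*cos(3*y/4)/3


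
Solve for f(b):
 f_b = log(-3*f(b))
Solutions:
 -Integral(1/(log(-_y) + log(3)), (_y, f(b))) = C1 - b


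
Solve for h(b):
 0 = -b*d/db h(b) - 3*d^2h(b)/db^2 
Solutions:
 h(b) = C1 + C2*erf(sqrt(6)*b/6)


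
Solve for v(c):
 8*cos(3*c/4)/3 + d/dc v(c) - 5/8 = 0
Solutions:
 v(c) = C1 + 5*c/8 - 32*sin(3*c/4)/9


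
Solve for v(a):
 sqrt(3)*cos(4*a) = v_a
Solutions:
 v(a) = C1 + sqrt(3)*sin(4*a)/4


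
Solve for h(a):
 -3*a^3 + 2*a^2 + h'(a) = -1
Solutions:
 h(a) = C1 + 3*a^4/4 - 2*a^3/3 - a


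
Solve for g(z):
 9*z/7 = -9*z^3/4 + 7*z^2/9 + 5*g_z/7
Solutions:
 g(z) = C1 + 63*z^4/80 - 49*z^3/135 + 9*z^2/10


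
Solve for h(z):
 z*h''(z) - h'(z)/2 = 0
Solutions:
 h(z) = C1 + C2*z^(3/2)


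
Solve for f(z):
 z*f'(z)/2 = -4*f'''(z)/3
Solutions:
 f(z) = C1 + Integral(C2*airyai(-3^(1/3)*z/2) + C3*airybi(-3^(1/3)*z/2), z)


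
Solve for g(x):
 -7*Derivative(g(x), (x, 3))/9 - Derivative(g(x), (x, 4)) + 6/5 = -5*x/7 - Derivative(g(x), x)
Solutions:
 g(x) = C1 + C2*exp(-x*(98*2^(1/3)/(81*sqrt(54933) + 18997)^(1/3) + 28 + 2^(2/3)*(81*sqrt(54933) + 18997)^(1/3))/108)*sin(2^(1/3)*sqrt(3)*x*(-2^(1/3)*(81*sqrt(54933) + 18997)^(1/3) + 98/(81*sqrt(54933) + 18997)^(1/3))/108) + C3*exp(-x*(98*2^(1/3)/(81*sqrt(54933) + 18997)^(1/3) + 28 + 2^(2/3)*(81*sqrt(54933) + 18997)^(1/3))/108)*cos(2^(1/3)*sqrt(3)*x*(-2^(1/3)*(81*sqrt(54933) + 18997)^(1/3) + 98/(81*sqrt(54933) + 18997)^(1/3))/108) + C4*exp(x*(-14 + 98*2^(1/3)/(81*sqrt(54933) + 18997)^(1/3) + 2^(2/3)*(81*sqrt(54933) + 18997)^(1/3))/54) - 5*x^2/14 - 6*x/5


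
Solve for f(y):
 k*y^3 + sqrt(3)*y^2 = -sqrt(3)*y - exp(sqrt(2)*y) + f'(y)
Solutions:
 f(y) = C1 + k*y^4/4 + sqrt(3)*y^3/3 + sqrt(3)*y^2/2 + sqrt(2)*exp(sqrt(2)*y)/2


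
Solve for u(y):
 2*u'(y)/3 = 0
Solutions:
 u(y) = C1


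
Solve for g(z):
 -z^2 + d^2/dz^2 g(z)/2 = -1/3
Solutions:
 g(z) = C1 + C2*z + z^4/6 - z^2/3


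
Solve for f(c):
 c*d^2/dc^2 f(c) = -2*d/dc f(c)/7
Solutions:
 f(c) = C1 + C2*c^(5/7)


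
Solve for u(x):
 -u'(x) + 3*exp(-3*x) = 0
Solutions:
 u(x) = C1 - exp(-3*x)


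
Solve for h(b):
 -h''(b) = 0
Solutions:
 h(b) = C1 + C2*b


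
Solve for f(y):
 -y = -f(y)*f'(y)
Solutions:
 f(y) = -sqrt(C1 + y^2)
 f(y) = sqrt(C1 + y^2)


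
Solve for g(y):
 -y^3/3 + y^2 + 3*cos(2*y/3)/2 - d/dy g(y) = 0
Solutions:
 g(y) = C1 - y^4/12 + y^3/3 + 9*sin(2*y/3)/4


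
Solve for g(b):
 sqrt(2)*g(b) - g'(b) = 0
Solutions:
 g(b) = C1*exp(sqrt(2)*b)


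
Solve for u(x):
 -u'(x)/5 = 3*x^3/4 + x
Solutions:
 u(x) = C1 - 15*x^4/16 - 5*x^2/2


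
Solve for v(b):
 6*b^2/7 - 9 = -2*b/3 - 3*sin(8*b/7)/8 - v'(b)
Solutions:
 v(b) = C1 - 2*b^3/7 - b^2/3 + 9*b + 21*cos(8*b/7)/64


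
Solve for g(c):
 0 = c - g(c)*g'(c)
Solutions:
 g(c) = -sqrt(C1 + c^2)
 g(c) = sqrt(C1 + c^2)


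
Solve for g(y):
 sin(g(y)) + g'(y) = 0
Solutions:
 g(y) = -acos((-C1 - exp(2*y))/(C1 - exp(2*y))) + 2*pi
 g(y) = acos((-C1 - exp(2*y))/(C1 - exp(2*y)))


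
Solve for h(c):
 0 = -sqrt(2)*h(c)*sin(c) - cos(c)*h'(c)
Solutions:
 h(c) = C1*cos(c)^(sqrt(2))


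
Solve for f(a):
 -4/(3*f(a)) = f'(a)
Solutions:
 f(a) = -sqrt(C1 - 24*a)/3
 f(a) = sqrt(C1 - 24*a)/3


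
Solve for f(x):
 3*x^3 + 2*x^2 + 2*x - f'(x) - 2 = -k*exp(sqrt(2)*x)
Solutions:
 f(x) = C1 + sqrt(2)*k*exp(sqrt(2)*x)/2 + 3*x^4/4 + 2*x^3/3 + x^2 - 2*x


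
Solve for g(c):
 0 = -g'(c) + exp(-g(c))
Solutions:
 g(c) = log(C1 + c)


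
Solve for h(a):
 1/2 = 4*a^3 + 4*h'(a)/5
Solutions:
 h(a) = C1 - 5*a^4/4 + 5*a/8


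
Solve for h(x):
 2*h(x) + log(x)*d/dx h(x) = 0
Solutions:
 h(x) = C1*exp(-2*li(x))


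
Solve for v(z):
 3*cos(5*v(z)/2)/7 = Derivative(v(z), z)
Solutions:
 -3*z/7 - log(sin(5*v(z)/2) - 1)/5 + log(sin(5*v(z)/2) + 1)/5 = C1


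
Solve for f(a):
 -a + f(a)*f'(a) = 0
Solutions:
 f(a) = -sqrt(C1 + a^2)
 f(a) = sqrt(C1 + a^2)


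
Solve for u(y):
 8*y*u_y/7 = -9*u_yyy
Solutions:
 u(y) = C1 + Integral(C2*airyai(-2*147^(1/3)*y/21) + C3*airybi(-2*147^(1/3)*y/21), y)


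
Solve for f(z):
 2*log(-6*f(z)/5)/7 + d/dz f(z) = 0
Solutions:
 7*Integral(1/(log(-_y) - log(5) + log(6)), (_y, f(z)))/2 = C1 - z


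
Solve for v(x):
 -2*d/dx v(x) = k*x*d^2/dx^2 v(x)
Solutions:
 v(x) = C1 + x^(((re(k) - 2)*re(k) + im(k)^2)/(re(k)^2 + im(k)^2))*(C2*sin(2*log(x)*Abs(im(k))/(re(k)^2 + im(k)^2)) + C3*cos(2*log(x)*im(k)/(re(k)^2 + im(k)^2)))


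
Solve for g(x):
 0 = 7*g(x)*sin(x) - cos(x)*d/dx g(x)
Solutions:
 g(x) = C1/cos(x)^7


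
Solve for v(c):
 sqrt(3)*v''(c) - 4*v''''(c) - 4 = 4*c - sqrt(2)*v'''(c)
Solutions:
 v(c) = C1 + C2*c + C3*exp(sqrt(2)*c*(1 - sqrt(1 + 8*sqrt(3)))/8) + C4*exp(sqrt(2)*c*(1 + sqrt(1 + 8*sqrt(3)))/8) + 2*sqrt(3)*c^3/9 + 2*c^2*(-sqrt(2) + sqrt(3))/3


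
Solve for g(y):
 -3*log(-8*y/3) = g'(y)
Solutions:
 g(y) = C1 - 3*y*log(-y) + 3*y*(-3*log(2) + 1 + log(3))


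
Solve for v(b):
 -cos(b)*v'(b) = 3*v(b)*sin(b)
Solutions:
 v(b) = C1*cos(b)^3


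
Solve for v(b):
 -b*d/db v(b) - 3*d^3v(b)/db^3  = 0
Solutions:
 v(b) = C1 + Integral(C2*airyai(-3^(2/3)*b/3) + C3*airybi(-3^(2/3)*b/3), b)


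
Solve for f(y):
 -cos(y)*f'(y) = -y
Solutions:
 f(y) = C1 + Integral(y/cos(y), y)


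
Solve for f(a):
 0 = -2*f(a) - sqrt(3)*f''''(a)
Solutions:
 f(a) = (C1*sin(2^(3/4)*3^(7/8)*a/6) + C2*cos(2^(3/4)*3^(7/8)*a/6))*exp(-2^(3/4)*3^(7/8)*a/6) + (C3*sin(2^(3/4)*3^(7/8)*a/6) + C4*cos(2^(3/4)*3^(7/8)*a/6))*exp(2^(3/4)*3^(7/8)*a/6)


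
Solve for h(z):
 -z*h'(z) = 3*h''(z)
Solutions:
 h(z) = C1 + C2*erf(sqrt(6)*z/6)


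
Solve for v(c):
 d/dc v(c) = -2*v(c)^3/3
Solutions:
 v(c) = -sqrt(6)*sqrt(-1/(C1 - 2*c))/2
 v(c) = sqrt(6)*sqrt(-1/(C1 - 2*c))/2


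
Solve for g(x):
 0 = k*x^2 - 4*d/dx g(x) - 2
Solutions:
 g(x) = C1 + k*x^3/12 - x/2


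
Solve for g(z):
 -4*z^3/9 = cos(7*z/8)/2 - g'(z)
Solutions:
 g(z) = C1 + z^4/9 + 4*sin(7*z/8)/7


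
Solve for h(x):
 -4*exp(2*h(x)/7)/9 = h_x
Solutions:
 h(x) = 7*log(-sqrt(-1/(C1 - 4*x))) - 7*log(2) + 7*log(3) + 7*log(14)/2
 h(x) = 7*log(-1/(C1 - 4*x))/2 - 7*log(2) + 7*log(3) + 7*log(14)/2


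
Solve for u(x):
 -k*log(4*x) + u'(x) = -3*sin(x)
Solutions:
 u(x) = C1 + k*x*(log(x) - 1) + 2*k*x*log(2) + 3*cos(x)


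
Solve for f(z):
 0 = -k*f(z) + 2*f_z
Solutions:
 f(z) = C1*exp(k*z/2)


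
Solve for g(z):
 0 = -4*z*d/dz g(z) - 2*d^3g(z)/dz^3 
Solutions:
 g(z) = C1 + Integral(C2*airyai(-2^(1/3)*z) + C3*airybi(-2^(1/3)*z), z)


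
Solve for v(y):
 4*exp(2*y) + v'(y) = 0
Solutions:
 v(y) = C1 - 2*exp(2*y)


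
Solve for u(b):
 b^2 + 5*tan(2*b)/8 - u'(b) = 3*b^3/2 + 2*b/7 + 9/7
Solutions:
 u(b) = C1 - 3*b^4/8 + b^3/3 - b^2/7 - 9*b/7 - 5*log(cos(2*b))/16


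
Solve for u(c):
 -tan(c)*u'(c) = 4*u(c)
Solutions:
 u(c) = C1/sin(c)^4


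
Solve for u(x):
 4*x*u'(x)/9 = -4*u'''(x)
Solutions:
 u(x) = C1 + Integral(C2*airyai(-3^(1/3)*x/3) + C3*airybi(-3^(1/3)*x/3), x)


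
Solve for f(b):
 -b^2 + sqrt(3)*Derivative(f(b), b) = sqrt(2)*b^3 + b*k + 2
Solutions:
 f(b) = C1 + sqrt(6)*b^4/12 + sqrt(3)*b^3/9 + sqrt(3)*b^2*k/6 + 2*sqrt(3)*b/3


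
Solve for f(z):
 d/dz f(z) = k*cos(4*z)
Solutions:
 f(z) = C1 + k*sin(4*z)/4


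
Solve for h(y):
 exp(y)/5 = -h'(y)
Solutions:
 h(y) = C1 - exp(y)/5


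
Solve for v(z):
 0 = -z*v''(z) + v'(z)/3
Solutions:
 v(z) = C1 + C2*z^(4/3)


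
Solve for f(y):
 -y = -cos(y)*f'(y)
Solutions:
 f(y) = C1 + Integral(y/cos(y), y)


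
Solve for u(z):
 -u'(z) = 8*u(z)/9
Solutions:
 u(z) = C1*exp(-8*z/9)


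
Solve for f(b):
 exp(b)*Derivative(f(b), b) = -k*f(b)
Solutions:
 f(b) = C1*exp(k*exp(-b))


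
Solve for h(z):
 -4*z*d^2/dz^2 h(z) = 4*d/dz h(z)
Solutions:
 h(z) = C1 + C2*log(z)


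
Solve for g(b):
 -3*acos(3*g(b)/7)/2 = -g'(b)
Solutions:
 Integral(1/acos(3*_y/7), (_y, g(b))) = C1 + 3*b/2


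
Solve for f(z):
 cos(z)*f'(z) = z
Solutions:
 f(z) = C1 + Integral(z/cos(z), z)


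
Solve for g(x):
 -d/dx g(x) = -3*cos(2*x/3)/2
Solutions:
 g(x) = C1 + 9*sin(2*x/3)/4


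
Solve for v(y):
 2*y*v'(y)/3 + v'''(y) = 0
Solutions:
 v(y) = C1 + Integral(C2*airyai(-2^(1/3)*3^(2/3)*y/3) + C3*airybi(-2^(1/3)*3^(2/3)*y/3), y)


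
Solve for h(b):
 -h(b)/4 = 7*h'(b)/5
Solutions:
 h(b) = C1*exp(-5*b/28)


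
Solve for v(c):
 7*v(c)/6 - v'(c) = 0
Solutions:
 v(c) = C1*exp(7*c/6)


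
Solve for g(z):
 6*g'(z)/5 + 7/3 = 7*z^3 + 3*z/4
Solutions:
 g(z) = C1 + 35*z^4/24 + 5*z^2/16 - 35*z/18


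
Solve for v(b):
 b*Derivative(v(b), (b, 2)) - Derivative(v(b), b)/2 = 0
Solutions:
 v(b) = C1 + C2*b^(3/2)


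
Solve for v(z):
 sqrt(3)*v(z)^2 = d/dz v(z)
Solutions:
 v(z) = -1/(C1 + sqrt(3)*z)


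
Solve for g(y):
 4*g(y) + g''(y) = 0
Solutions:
 g(y) = C1*sin(2*y) + C2*cos(2*y)


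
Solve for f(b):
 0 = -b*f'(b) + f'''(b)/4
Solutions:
 f(b) = C1 + Integral(C2*airyai(2^(2/3)*b) + C3*airybi(2^(2/3)*b), b)


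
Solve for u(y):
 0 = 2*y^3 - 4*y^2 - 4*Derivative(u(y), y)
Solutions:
 u(y) = C1 + y^4/8 - y^3/3


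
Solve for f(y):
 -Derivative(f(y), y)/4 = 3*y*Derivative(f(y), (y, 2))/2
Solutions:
 f(y) = C1 + C2*y^(5/6)


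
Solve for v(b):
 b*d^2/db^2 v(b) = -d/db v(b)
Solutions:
 v(b) = C1 + C2*log(b)


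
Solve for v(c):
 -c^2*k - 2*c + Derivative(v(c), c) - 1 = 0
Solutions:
 v(c) = C1 + c^3*k/3 + c^2 + c


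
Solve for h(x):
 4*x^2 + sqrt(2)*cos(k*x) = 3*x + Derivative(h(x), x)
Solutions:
 h(x) = C1 + 4*x^3/3 - 3*x^2/2 + sqrt(2)*sin(k*x)/k


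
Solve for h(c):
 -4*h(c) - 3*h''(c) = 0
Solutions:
 h(c) = C1*sin(2*sqrt(3)*c/3) + C2*cos(2*sqrt(3)*c/3)


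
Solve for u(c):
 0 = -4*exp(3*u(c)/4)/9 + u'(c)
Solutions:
 u(c) = 4*log(-1/(C1 + 4*c))/3 + 4*log(12)/3
 u(c) = 4*log((-1/(C1 + 4*c))^(1/3)*(-12^(1/3) - 2^(2/3)*3^(5/6)*I)/2)
 u(c) = 4*log((-1/(C1 + 4*c))^(1/3)*(-12^(1/3) + 2^(2/3)*3^(5/6)*I)/2)


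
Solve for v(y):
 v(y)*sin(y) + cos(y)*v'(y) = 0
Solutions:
 v(y) = C1*cos(y)


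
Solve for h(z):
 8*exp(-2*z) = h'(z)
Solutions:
 h(z) = C1 - 4*exp(-2*z)


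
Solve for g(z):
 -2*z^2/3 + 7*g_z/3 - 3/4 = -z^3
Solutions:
 g(z) = C1 - 3*z^4/28 + 2*z^3/21 + 9*z/28


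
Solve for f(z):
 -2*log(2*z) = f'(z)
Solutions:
 f(z) = C1 - 2*z*log(z) - z*log(4) + 2*z


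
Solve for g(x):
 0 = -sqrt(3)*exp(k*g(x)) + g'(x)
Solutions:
 g(x) = Piecewise((log(-1/(C1*k + sqrt(3)*k*x))/k, Ne(k, 0)), (nan, True))
 g(x) = Piecewise((C1 + sqrt(3)*x, Eq(k, 0)), (nan, True))


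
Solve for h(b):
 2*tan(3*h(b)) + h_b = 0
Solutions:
 h(b) = -asin(C1*exp(-6*b))/3 + pi/3
 h(b) = asin(C1*exp(-6*b))/3


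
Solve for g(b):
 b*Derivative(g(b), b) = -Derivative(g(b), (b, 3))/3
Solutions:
 g(b) = C1 + Integral(C2*airyai(-3^(1/3)*b) + C3*airybi(-3^(1/3)*b), b)


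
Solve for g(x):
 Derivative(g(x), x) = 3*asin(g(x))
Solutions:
 Integral(1/asin(_y), (_y, g(x))) = C1 + 3*x


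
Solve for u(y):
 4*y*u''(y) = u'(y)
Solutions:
 u(y) = C1 + C2*y^(5/4)


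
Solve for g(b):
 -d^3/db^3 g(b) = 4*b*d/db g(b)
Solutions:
 g(b) = C1 + Integral(C2*airyai(-2^(2/3)*b) + C3*airybi(-2^(2/3)*b), b)


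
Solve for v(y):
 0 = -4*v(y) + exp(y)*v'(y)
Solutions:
 v(y) = C1*exp(-4*exp(-y))


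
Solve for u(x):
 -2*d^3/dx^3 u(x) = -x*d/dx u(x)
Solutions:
 u(x) = C1 + Integral(C2*airyai(2^(2/3)*x/2) + C3*airybi(2^(2/3)*x/2), x)


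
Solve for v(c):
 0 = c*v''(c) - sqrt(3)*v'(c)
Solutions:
 v(c) = C1 + C2*c^(1 + sqrt(3))


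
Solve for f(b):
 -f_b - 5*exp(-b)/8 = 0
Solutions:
 f(b) = C1 + 5*exp(-b)/8


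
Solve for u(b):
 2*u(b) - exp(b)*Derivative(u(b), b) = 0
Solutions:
 u(b) = C1*exp(-2*exp(-b))


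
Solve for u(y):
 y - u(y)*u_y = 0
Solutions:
 u(y) = -sqrt(C1 + y^2)
 u(y) = sqrt(C1 + y^2)


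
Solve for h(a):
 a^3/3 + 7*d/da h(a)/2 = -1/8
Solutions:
 h(a) = C1 - a^4/42 - a/28


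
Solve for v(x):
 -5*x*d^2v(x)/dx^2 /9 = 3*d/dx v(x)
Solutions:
 v(x) = C1 + C2/x^(22/5)


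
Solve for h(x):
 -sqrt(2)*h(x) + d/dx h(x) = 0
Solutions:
 h(x) = C1*exp(sqrt(2)*x)


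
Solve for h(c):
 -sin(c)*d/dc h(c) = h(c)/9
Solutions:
 h(c) = C1*(cos(c) + 1)^(1/18)/(cos(c) - 1)^(1/18)


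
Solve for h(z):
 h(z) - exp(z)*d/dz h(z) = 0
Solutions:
 h(z) = C1*exp(-exp(-z))


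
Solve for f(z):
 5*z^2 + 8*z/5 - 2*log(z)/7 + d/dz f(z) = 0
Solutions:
 f(z) = C1 - 5*z^3/3 - 4*z^2/5 + 2*z*log(z)/7 - 2*z/7


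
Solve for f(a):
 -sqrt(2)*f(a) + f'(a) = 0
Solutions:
 f(a) = C1*exp(sqrt(2)*a)


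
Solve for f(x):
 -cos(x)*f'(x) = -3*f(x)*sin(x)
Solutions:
 f(x) = C1/cos(x)^3


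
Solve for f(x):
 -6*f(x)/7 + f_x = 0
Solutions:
 f(x) = C1*exp(6*x/7)


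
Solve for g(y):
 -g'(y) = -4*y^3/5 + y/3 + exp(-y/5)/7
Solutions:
 g(y) = C1 + y^4/5 - y^2/6 + 5*exp(-y/5)/7


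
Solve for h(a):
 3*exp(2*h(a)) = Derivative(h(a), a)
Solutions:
 h(a) = log(-sqrt(-1/(C1 + 3*a))) - log(2)/2
 h(a) = log(-1/(C1 + 3*a))/2 - log(2)/2


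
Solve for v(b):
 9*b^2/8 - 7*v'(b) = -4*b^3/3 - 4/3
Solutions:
 v(b) = C1 + b^4/21 + 3*b^3/56 + 4*b/21


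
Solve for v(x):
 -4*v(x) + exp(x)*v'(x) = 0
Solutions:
 v(x) = C1*exp(-4*exp(-x))


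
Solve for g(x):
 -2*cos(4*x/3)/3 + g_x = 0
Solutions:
 g(x) = C1 + sin(4*x/3)/2


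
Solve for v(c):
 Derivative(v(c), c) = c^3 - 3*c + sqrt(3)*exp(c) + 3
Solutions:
 v(c) = C1 + c^4/4 - 3*c^2/2 + 3*c + sqrt(3)*exp(c)


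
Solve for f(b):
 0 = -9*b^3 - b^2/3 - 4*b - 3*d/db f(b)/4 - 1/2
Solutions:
 f(b) = C1 - 3*b^4 - 4*b^3/27 - 8*b^2/3 - 2*b/3


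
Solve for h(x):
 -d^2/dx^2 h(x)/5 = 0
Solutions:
 h(x) = C1 + C2*x


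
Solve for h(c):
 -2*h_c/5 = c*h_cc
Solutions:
 h(c) = C1 + C2*c^(3/5)


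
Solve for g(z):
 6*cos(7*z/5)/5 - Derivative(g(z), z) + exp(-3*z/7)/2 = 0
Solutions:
 g(z) = C1 + 6*sin(7*z/5)/7 - 7*exp(-3*z/7)/6


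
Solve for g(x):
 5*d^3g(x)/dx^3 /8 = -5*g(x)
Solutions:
 g(x) = C3*exp(-2*x) + (C1*sin(sqrt(3)*x) + C2*cos(sqrt(3)*x))*exp(x)


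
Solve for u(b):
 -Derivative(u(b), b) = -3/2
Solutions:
 u(b) = C1 + 3*b/2


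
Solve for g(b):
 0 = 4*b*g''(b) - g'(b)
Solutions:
 g(b) = C1 + C2*b^(5/4)


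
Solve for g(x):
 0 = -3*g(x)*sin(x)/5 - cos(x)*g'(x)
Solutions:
 g(x) = C1*cos(x)^(3/5)


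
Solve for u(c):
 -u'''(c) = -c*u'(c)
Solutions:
 u(c) = C1 + Integral(C2*airyai(c) + C3*airybi(c), c)


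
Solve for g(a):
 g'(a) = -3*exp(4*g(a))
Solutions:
 g(a) = log(-I*(1/(C1 + 12*a))^(1/4))
 g(a) = log(I*(1/(C1 + 12*a))^(1/4))
 g(a) = log(-(1/(C1 + 12*a))^(1/4))
 g(a) = log(1/(C1 + 12*a))/4


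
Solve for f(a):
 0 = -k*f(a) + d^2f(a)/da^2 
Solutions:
 f(a) = C1*exp(-a*sqrt(k)) + C2*exp(a*sqrt(k))


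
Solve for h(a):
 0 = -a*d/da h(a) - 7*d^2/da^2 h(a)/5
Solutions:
 h(a) = C1 + C2*erf(sqrt(70)*a/14)


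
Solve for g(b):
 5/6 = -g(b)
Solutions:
 g(b) = -5/6


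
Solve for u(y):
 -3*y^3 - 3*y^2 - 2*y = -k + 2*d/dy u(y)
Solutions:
 u(y) = C1 + k*y/2 - 3*y^4/8 - y^3/2 - y^2/2


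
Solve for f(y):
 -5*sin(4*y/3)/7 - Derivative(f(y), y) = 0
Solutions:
 f(y) = C1 + 15*cos(4*y/3)/28


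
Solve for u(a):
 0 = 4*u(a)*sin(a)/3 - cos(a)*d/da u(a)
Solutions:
 u(a) = C1/cos(a)^(4/3)


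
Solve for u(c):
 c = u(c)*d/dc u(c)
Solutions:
 u(c) = -sqrt(C1 + c^2)
 u(c) = sqrt(C1 + c^2)


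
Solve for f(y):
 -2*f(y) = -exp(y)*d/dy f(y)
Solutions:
 f(y) = C1*exp(-2*exp(-y))


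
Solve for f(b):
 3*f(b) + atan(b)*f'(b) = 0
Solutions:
 f(b) = C1*exp(-3*Integral(1/atan(b), b))


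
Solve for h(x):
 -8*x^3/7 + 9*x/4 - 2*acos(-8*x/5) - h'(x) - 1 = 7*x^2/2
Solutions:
 h(x) = C1 - 2*x^4/7 - 7*x^3/6 + 9*x^2/8 - 2*x*acos(-8*x/5) - x - sqrt(25 - 64*x^2)/4


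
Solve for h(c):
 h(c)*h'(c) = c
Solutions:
 h(c) = -sqrt(C1 + c^2)
 h(c) = sqrt(C1 + c^2)


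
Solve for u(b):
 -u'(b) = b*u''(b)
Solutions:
 u(b) = C1 + C2*log(b)


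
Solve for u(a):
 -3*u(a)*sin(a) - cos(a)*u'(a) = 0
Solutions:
 u(a) = C1*cos(a)^3


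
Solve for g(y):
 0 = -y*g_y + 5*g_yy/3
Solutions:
 g(y) = C1 + C2*erfi(sqrt(30)*y/10)


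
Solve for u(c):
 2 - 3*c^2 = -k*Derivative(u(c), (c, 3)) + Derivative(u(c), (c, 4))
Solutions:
 u(c) = C1 + C2*c + C3*c^2 + C4*exp(c*k) + c^5/(20*k) + c^4/(4*k^2) + c^3*(-1/3 + k^(-2))/k


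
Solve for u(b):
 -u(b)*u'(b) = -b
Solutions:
 u(b) = -sqrt(C1 + b^2)
 u(b) = sqrt(C1 + b^2)


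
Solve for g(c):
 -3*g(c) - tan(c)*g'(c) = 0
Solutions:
 g(c) = C1/sin(c)^3


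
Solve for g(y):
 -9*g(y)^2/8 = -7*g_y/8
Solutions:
 g(y) = -7/(C1 + 9*y)


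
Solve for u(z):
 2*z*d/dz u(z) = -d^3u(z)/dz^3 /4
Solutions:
 u(z) = C1 + Integral(C2*airyai(-2*z) + C3*airybi(-2*z), z)


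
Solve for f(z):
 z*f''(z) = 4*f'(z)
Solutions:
 f(z) = C1 + C2*z^5


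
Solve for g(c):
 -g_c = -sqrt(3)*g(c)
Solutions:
 g(c) = C1*exp(sqrt(3)*c)


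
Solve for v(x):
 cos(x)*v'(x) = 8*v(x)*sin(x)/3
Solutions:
 v(x) = C1/cos(x)^(8/3)


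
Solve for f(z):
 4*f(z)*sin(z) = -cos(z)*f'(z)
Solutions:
 f(z) = C1*cos(z)^4


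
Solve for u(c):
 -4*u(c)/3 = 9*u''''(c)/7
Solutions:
 u(c) = (C1*sin(21^(1/4)*c/3) + C2*cos(21^(1/4)*c/3))*exp(-21^(1/4)*c/3) + (C3*sin(21^(1/4)*c/3) + C4*cos(21^(1/4)*c/3))*exp(21^(1/4)*c/3)


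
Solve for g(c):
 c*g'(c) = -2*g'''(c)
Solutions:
 g(c) = C1 + Integral(C2*airyai(-2^(2/3)*c/2) + C3*airybi(-2^(2/3)*c/2), c)


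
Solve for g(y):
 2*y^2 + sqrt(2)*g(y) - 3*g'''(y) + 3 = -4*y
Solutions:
 g(y) = C3*exp(2^(1/6)*3^(2/3)*y/3) - sqrt(2)*y^2 - 2*sqrt(2)*y + (C1*sin(6^(1/6)*y/2) + C2*cos(6^(1/6)*y/2))*exp(-2^(1/6)*3^(2/3)*y/6) - 3*sqrt(2)/2


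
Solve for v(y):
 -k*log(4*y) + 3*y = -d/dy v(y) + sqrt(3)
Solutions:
 v(y) = C1 + k*y*log(y) - k*y + k*y*log(4) - 3*y^2/2 + sqrt(3)*y


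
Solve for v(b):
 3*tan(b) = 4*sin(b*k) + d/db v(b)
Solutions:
 v(b) = C1 - 4*Piecewise((-cos(b*k)/k, Ne(k, 0)), (0, True)) - 3*log(cos(b))


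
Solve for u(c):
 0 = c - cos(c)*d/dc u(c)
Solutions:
 u(c) = C1 + Integral(c/cos(c), c)


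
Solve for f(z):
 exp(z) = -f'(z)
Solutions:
 f(z) = C1 - exp(z)


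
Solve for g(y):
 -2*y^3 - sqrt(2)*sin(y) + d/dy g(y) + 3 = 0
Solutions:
 g(y) = C1 + y^4/2 - 3*y - sqrt(2)*cos(y)


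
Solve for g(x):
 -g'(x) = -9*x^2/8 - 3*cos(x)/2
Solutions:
 g(x) = C1 + 3*x^3/8 + 3*sin(x)/2


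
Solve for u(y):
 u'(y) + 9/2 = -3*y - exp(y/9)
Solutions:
 u(y) = C1 - 3*y^2/2 - 9*y/2 - 9*exp(y/9)


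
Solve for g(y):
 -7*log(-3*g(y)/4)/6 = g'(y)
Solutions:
 6*Integral(1/(log(-_y) - 2*log(2) + log(3)), (_y, g(y)))/7 = C1 - y


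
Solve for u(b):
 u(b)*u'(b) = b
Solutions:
 u(b) = -sqrt(C1 + b^2)
 u(b) = sqrt(C1 + b^2)


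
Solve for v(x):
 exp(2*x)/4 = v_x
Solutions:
 v(x) = C1 + exp(2*x)/8


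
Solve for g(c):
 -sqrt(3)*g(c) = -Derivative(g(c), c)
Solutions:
 g(c) = C1*exp(sqrt(3)*c)


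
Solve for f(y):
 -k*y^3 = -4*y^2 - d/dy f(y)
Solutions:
 f(y) = C1 + k*y^4/4 - 4*y^3/3


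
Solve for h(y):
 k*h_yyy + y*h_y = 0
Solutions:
 h(y) = C1 + Integral(C2*airyai(y*(-1/k)^(1/3)) + C3*airybi(y*(-1/k)^(1/3)), y)


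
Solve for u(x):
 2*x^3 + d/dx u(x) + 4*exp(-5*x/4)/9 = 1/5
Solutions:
 u(x) = C1 - x^4/2 + x/5 + 16*exp(-5*x/4)/45


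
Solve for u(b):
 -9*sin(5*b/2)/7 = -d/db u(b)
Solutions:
 u(b) = C1 - 18*cos(5*b/2)/35


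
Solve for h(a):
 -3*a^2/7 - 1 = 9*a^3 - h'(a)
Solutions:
 h(a) = C1 + 9*a^4/4 + a^3/7 + a


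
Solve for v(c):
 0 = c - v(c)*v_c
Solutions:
 v(c) = -sqrt(C1 + c^2)
 v(c) = sqrt(C1 + c^2)


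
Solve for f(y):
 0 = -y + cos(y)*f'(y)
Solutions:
 f(y) = C1 + Integral(y/cos(y), y)


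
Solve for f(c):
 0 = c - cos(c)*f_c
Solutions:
 f(c) = C1 + Integral(c/cos(c), c)


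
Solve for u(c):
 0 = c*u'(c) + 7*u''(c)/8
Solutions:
 u(c) = C1 + C2*erf(2*sqrt(7)*c/7)


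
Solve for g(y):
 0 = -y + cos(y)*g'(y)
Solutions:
 g(y) = C1 + Integral(y/cos(y), y)


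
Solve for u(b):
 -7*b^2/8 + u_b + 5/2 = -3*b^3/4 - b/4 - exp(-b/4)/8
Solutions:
 u(b) = C1 - 3*b^4/16 + 7*b^3/24 - b^2/8 - 5*b/2 + exp(-b/4)/2


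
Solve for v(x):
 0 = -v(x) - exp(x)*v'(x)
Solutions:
 v(x) = C1*exp(exp(-x))


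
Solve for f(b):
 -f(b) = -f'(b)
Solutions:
 f(b) = C1*exp(b)


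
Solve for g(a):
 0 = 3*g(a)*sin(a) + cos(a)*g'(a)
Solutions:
 g(a) = C1*cos(a)^3


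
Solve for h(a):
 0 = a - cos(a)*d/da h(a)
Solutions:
 h(a) = C1 + Integral(a/cos(a), a)


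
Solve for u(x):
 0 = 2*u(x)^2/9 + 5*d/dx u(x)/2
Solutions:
 u(x) = 45/(C1 + 4*x)


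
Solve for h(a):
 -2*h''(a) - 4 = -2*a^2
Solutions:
 h(a) = C1 + C2*a + a^4/12 - a^2


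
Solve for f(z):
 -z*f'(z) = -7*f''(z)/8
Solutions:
 f(z) = C1 + C2*erfi(2*sqrt(7)*z/7)


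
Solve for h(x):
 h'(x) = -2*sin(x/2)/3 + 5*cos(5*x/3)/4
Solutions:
 h(x) = C1 + 3*sin(5*x/3)/4 + 4*cos(x/2)/3


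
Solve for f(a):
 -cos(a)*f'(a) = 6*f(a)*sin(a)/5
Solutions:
 f(a) = C1*cos(a)^(6/5)


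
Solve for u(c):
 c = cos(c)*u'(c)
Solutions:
 u(c) = C1 + Integral(c/cos(c), c)


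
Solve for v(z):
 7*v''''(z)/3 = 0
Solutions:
 v(z) = C1 + C2*z + C3*z^2 + C4*z^3


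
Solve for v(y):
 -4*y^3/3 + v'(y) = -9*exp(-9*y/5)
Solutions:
 v(y) = C1 + y^4/3 + 5*exp(-9*y/5)


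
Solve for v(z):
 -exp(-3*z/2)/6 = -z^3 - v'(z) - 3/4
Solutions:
 v(z) = C1 - z^4/4 - 3*z/4 - exp(-3*z/2)/9


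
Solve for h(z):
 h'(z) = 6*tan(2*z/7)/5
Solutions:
 h(z) = C1 - 21*log(cos(2*z/7))/5


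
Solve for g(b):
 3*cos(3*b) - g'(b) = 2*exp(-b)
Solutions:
 g(b) = C1 + sin(3*b) + 2*exp(-b)


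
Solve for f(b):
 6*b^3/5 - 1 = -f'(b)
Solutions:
 f(b) = C1 - 3*b^4/10 + b


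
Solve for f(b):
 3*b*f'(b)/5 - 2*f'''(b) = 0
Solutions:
 f(b) = C1 + Integral(C2*airyai(10^(2/3)*3^(1/3)*b/10) + C3*airybi(10^(2/3)*3^(1/3)*b/10), b)


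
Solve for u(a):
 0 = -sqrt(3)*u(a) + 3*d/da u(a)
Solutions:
 u(a) = C1*exp(sqrt(3)*a/3)


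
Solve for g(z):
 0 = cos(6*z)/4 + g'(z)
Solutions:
 g(z) = C1 - sin(6*z)/24


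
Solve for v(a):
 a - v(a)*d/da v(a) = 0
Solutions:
 v(a) = -sqrt(C1 + a^2)
 v(a) = sqrt(C1 + a^2)


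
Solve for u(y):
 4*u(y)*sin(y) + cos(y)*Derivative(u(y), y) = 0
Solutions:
 u(y) = C1*cos(y)^4


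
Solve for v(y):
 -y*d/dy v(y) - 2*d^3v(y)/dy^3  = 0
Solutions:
 v(y) = C1 + Integral(C2*airyai(-2^(2/3)*y/2) + C3*airybi(-2^(2/3)*y/2), y)


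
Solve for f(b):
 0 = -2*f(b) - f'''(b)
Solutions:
 f(b) = C3*exp(-2^(1/3)*b) + (C1*sin(2^(1/3)*sqrt(3)*b/2) + C2*cos(2^(1/3)*sqrt(3)*b/2))*exp(2^(1/3)*b/2)


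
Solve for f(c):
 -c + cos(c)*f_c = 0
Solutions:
 f(c) = C1 + Integral(c/cos(c), c)


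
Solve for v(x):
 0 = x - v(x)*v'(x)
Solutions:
 v(x) = -sqrt(C1 + x^2)
 v(x) = sqrt(C1 + x^2)


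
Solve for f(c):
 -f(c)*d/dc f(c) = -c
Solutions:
 f(c) = -sqrt(C1 + c^2)
 f(c) = sqrt(C1 + c^2)


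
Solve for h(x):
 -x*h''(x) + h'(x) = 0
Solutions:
 h(x) = C1 + C2*x^2


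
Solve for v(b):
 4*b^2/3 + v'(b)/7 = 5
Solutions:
 v(b) = C1 - 28*b^3/9 + 35*b


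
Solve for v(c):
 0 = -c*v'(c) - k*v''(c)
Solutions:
 v(c) = C1 + C2*sqrt(k)*erf(sqrt(2)*c*sqrt(1/k)/2)


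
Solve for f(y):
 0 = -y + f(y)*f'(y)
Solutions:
 f(y) = -sqrt(C1 + y^2)
 f(y) = sqrt(C1 + y^2)


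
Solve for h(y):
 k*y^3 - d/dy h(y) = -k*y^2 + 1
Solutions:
 h(y) = C1 + k*y^4/4 + k*y^3/3 - y


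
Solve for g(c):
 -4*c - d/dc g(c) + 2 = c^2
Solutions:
 g(c) = C1 - c^3/3 - 2*c^2 + 2*c


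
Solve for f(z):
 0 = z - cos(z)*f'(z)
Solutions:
 f(z) = C1 + Integral(z/cos(z), z)


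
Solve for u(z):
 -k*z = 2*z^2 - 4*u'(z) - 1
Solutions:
 u(z) = C1 + k*z^2/8 + z^3/6 - z/4


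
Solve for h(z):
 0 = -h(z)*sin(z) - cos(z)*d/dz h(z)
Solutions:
 h(z) = C1*cos(z)


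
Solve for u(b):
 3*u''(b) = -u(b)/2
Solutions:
 u(b) = C1*sin(sqrt(6)*b/6) + C2*cos(sqrt(6)*b/6)


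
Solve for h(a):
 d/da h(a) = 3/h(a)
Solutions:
 h(a) = -sqrt(C1 + 6*a)
 h(a) = sqrt(C1 + 6*a)


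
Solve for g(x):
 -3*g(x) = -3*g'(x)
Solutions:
 g(x) = C1*exp(x)


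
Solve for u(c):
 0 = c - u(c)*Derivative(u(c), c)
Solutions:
 u(c) = -sqrt(C1 + c^2)
 u(c) = sqrt(C1 + c^2)


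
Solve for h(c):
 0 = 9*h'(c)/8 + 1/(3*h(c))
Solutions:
 h(c) = -sqrt(C1 - 48*c)/9
 h(c) = sqrt(C1 - 48*c)/9


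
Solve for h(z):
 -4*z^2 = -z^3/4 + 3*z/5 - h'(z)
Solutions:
 h(z) = C1 - z^4/16 + 4*z^3/3 + 3*z^2/10


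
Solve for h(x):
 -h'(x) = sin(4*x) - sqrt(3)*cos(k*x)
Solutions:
 h(x) = C1 + cos(4*x)/4 + sqrt(3)*sin(k*x)/k


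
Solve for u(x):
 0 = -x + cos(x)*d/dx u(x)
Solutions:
 u(x) = C1 + Integral(x/cos(x), x)


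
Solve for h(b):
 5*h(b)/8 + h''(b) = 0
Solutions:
 h(b) = C1*sin(sqrt(10)*b/4) + C2*cos(sqrt(10)*b/4)


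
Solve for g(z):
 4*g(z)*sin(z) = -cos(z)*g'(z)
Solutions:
 g(z) = C1*cos(z)^4


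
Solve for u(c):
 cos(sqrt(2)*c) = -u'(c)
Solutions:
 u(c) = C1 - sqrt(2)*sin(sqrt(2)*c)/2


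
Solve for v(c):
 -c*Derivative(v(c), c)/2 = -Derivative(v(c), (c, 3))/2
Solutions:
 v(c) = C1 + Integral(C2*airyai(c) + C3*airybi(c), c)


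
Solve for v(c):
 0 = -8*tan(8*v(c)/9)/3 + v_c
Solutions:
 v(c) = -9*asin(C1*exp(64*c/27))/8 + 9*pi/8
 v(c) = 9*asin(C1*exp(64*c/27))/8


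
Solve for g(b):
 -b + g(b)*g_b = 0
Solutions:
 g(b) = -sqrt(C1 + b^2)
 g(b) = sqrt(C1 + b^2)


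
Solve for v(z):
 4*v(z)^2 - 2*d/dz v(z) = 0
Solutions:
 v(z) = -1/(C1 + 2*z)


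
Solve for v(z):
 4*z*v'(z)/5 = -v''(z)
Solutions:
 v(z) = C1 + C2*erf(sqrt(10)*z/5)


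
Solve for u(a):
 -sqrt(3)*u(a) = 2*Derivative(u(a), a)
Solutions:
 u(a) = C1*exp(-sqrt(3)*a/2)


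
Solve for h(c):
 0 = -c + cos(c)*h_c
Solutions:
 h(c) = C1 + Integral(c/cos(c), c)


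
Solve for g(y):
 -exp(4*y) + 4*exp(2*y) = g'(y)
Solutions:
 g(y) = C1 - exp(4*y)/4 + 2*exp(2*y)


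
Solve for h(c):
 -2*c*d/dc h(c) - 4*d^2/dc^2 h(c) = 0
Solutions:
 h(c) = C1 + C2*erf(c/2)


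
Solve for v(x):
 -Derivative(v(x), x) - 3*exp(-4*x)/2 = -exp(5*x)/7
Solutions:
 v(x) = C1 + exp(5*x)/35 + 3*exp(-4*x)/8


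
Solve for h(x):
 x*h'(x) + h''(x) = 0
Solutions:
 h(x) = C1 + C2*erf(sqrt(2)*x/2)


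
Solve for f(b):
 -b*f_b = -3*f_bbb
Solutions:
 f(b) = C1 + Integral(C2*airyai(3^(2/3)*b/3) + C3*airybi(3^(2/3)*b/3), b)


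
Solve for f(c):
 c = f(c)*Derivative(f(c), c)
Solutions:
 f(c) = -sqrt(C1 + c^2)
 f(c) = sqrt(C1 + c^2)


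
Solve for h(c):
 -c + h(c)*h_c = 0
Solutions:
 h(c) = -sqrt(C1 + c^2)
 h(c) = sqrt(C1 + c^2)


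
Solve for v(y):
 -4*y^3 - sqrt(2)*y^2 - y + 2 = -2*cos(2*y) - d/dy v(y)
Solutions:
 v(y) = C1 + y^4 + sqrt(2)*y^3/3 + y^2/2 - 2*y - 2*sin(y)*cos(y)


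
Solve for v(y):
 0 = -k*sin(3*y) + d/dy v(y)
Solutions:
 v(y) = C1 - k*cos(3*y)/3


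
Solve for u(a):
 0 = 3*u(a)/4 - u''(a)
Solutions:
 u(a) = C1*exp(-sqrt(3)*a/2) + C2*exp(sqrt(3)*a/2)


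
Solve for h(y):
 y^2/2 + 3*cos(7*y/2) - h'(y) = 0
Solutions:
 h(y) = C1 + y^3/6 + 6*sin(7*y/2)/7


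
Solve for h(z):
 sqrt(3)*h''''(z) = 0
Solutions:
 h(z) = C1 + C2*z + C3*z^2 + C4*z^3


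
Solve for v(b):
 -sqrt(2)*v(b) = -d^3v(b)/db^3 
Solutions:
 v(b) = C3*exp(2^(1/6)*b) + (C1*sin(2^(1/6)*sqrt(3)*b/2) + C2*cos(2^(1/6)*sqrt(3)*b/2))*exp(-2^(1/6)*b/2)


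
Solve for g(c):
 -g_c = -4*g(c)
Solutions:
 g(c) = C1*exp(4*c)


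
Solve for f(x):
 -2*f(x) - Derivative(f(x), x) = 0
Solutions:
 f(x) = C1*exp(-2*x)


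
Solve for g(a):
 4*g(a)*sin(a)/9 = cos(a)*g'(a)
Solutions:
 g(a) = C1/cos(a)^(4/9)


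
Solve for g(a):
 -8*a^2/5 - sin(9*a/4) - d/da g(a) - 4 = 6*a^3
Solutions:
 g(a) = C1 - 3*a^4/2 - 8*a^3/15 - 4*a + 4*cos(9*a/4)/9


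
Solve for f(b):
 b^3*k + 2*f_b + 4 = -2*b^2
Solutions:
 f(b) = C1 - b^4*k/8 - b^3/3 - 2*b


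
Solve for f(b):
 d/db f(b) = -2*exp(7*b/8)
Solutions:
 f(b) = C1 - 16*exp(7*b/8)/7


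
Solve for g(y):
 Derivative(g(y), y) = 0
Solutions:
 g(y) = C1


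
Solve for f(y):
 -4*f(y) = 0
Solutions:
 f(y) = 0


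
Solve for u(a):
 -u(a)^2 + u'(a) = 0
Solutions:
 u(a) = -1/(C1 + a)


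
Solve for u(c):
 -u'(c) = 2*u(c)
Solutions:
 u(c) = C1*exp(-2*c)


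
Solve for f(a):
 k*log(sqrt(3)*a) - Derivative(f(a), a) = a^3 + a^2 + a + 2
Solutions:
 f(a) = C1 - a^4/4 - a^3/3 - a^2/2 + a*k*log(a) - a*k + a*k*log(3)/2 - 2*a


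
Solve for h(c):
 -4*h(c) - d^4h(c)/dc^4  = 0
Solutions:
 h(c) = (C1*sin(c) + C2*cos(c))*exp(-c) + (C3*sin(c) + C4*cos(c))*exp(c)


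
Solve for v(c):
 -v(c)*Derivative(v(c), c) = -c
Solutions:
 v(c) = -sqrt(C1 + c^2)
 v(c) = sqrt(C1 + c^2)


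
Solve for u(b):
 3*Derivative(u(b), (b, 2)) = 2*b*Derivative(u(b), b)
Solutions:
 u(b) = C1 + C2*erfi(sqrt(3)*b/3)


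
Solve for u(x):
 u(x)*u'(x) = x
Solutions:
 u(x) = -sqrt(C1 + x^2)
 u(x) = sqrt(C1 + x^2)


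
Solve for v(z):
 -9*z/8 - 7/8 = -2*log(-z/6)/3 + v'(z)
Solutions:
 v(z) = C1 - 9*z^2/16 + 2*z*log(-z)/3 + z*(-37 - 16*log(6))/24


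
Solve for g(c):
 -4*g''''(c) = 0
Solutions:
 g(c) = C1 + C2*c + C3*c^2 + C4*c^3


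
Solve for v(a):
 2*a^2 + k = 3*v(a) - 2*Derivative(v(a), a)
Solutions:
 v(a) = C1*exp(3*a/2) + 2*a^2/3 + 8*a/9 + k/3 + 16/27


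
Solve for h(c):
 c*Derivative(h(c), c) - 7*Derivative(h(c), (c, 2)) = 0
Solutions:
 h(c) = C1 + C2*erfi(sqrt(14)*c/14)


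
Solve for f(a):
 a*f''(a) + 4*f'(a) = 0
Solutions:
 f(a) = C1 + C2/a^3


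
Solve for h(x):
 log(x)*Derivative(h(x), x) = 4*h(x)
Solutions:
 h(x) = C1*exp(4*li(x))


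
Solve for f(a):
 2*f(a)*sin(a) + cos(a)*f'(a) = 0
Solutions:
 f(a) = C1*cos(a)^2


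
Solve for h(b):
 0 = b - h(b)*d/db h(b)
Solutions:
 h(b) = -sqrt(C1 + b^2)
 h(b) = sqrt(C1 + b^2)


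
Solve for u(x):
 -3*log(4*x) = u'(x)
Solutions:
 u(x) = C1 - 3*x*log(x) - x*log(64) + 3*x


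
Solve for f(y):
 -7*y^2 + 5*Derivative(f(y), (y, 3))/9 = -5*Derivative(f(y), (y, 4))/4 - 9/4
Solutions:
 f(y) = C1 + C2*y + C3*y^2 + C4*exp(-4*y/9) + 21*y^5/100 - 189*y^4/80 + 1647*y^3/80


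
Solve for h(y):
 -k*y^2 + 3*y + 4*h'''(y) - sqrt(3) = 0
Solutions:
 h(y) = C1 + C2*y + C3*y^2 + k*y^5/240 - y^4/32 + sqrt(3)*y^3/24


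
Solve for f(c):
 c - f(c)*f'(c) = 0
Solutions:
 f(c) = -sqrt(C1 + c^2)
 f(c) = sqrt(C1 + c^2)


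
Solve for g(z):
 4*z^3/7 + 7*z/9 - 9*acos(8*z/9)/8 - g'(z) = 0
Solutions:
 g(z) = C1 + z^4/7 + 7*z^2/18 - 9*z*acos(8*z/9)/8 + 9*sqrt(81 - 64*z^2)/64


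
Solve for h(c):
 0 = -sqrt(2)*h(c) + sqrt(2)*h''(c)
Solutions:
 h(c) = C1*exp(-c) + C2*exp(c)


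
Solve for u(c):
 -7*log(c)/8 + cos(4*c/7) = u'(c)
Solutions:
 u(c) = C1 - 7*c*log(c)/8 + 7*c/8 + 7*sin(4*c/7)/4


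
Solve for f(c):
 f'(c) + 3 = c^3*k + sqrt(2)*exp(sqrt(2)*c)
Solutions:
 f(c) = C1 + c^4*k/4 - 3*c + exp(sqrt(2)*c)


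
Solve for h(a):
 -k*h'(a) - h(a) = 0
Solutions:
 h(a) = C1*exp(-a/k)


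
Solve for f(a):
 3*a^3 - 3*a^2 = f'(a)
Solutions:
 f(a) = C1 + 3*a^4/4 - a^3


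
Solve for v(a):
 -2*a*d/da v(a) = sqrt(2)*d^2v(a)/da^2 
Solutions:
 v(a) = C1 + C2*erf(2^(3/4)*a/2)


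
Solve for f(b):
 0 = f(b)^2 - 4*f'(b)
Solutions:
 f(b) = -4/(C1 + b)


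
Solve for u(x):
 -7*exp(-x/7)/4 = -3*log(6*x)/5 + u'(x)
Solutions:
 u(x) = C1 + 3*x*log(x)/5 + 3*x*(-1 + log(6))/5 + 49*exp(-x/7)/4


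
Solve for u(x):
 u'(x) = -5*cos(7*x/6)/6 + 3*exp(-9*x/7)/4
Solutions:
 u(x) = C1 - 5*sin(7*x/6)/7 - 7*exp(-9*x/7)/12


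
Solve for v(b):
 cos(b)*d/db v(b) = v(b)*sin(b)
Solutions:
 v(b) = C1/cos(b)


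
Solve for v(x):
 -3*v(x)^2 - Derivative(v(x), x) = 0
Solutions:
 v(x) = 1/(C1 + 3*x)


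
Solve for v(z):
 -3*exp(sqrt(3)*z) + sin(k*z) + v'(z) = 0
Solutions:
 v(z) = C1 + sqrt(3)*exp(sqrt(3)*z) + cos(k*z)/k


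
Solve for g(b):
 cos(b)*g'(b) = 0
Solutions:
 g(b) = C1


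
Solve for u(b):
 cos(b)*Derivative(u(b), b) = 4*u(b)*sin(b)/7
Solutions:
 u(b) = C1/cos(b)^(4/7)


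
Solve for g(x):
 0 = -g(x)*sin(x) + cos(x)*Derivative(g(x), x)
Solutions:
 g(x) = C1/cos(x)


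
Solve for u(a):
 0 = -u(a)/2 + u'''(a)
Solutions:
 u(a) = C3*exp(2^(2/3)*a/2) + (C1*sin(2^(2/3)*sqrt(3)*a/4) + C2*cos(2^(2/3)*sqrt(3)*a/4))*exp(-2^(2/3)*a/4)


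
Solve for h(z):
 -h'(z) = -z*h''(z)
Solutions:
 h(z) = C1 + C2*z^2


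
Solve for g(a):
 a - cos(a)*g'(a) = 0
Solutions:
 g(a) = C1 + Integral(a/cos(a), a)


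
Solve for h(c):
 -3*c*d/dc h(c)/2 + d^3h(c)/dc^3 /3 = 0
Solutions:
 h(c) = C1 + Integral(C2*airyai(6^(2/3)*c/2) + C3*airybi(6^(2/3)*c/2), c)


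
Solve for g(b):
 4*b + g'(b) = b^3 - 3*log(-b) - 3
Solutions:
 g(b) = C1 + b^4/4 - 2*b^2 - 3*b*log(-b)


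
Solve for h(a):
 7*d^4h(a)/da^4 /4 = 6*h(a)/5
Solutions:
 h(a) = C1*exp(-24^(1/4)*35^(3/4)*a/35) + C2*exp(24^(1/4)*35^(3/4)*a/35) + C3*sin(24^(1/4)*35^(3/4)*a/35) + C4*cos(24^(1/4)*35^(3/4)*a/35)


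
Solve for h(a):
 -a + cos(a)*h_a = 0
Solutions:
 h(a) = C1 + Integral(a/cos(a), a)


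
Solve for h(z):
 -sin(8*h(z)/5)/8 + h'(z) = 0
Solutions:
 -z/8 + 5*log(cos(8*h(z)/5) - 1)/16 - 5*log(cos(8*h(z)/5) + 1)/16 = C1


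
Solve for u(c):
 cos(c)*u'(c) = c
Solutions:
 u(c) = C1 + Integral(c/cos(c), c)


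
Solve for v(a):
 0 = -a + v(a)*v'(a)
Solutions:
 v(a) = -sqrt(C1 + a^2)
 v(a) = sqrt(C1 + a^2)


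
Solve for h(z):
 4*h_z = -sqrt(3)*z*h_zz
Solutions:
 h(z) = C1 + C2*z^(1 - 4*sqrt(3)/3)


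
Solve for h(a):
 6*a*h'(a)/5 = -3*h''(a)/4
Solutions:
 h(a) = C1 + C2*erf(2*sqrt(5)*a/5)


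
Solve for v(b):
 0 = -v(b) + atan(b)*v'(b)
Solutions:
 v(b) = C1*exp(Integral(1/atan(b), b))


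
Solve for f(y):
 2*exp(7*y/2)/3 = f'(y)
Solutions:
 f(y) = C1 + 4*exp(7*y/2)/21


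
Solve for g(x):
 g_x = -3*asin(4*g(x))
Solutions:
 Integral(1/asin(4*_y), (_y, g(x))) = C1 - 3*x


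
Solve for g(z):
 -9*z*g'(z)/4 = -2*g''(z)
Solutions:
 g(z) = C1 + C2*erfi(3*z/4)


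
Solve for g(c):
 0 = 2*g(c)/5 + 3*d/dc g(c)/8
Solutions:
 g(c) = C1*exp(-16*c/15)


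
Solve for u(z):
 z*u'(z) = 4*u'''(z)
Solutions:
 u(z) = C1 + Integral(C2*airyai(2^(1/3)*z/2) + C3*airybi(2^(1/3)*z/2), z)


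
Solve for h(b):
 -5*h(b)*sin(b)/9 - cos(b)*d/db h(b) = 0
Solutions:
 h(b) = C1*cos(b)^(5/9)


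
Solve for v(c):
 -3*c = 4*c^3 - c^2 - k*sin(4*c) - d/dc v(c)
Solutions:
 v(c) = C1 + c^4 - c^3/3 + 3*c^2/2 + k*cos(4*c)/4


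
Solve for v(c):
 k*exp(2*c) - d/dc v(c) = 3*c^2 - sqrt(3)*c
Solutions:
 v(c) = C1 - c^3 + sqrt(3)*c^2/2 + k*exp(2*c)/2


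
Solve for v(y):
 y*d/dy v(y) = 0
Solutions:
 v(y) = C1
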